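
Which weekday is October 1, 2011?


Target: October 1, 2011
Anchor: Jan 1, 2011. With p = 2011 - 1 = 2010: (p + p//4 - p//100 + p//400) mod 7 = (2010 + 502 - 20 + 5) mod 7 = 2497 mod 7 = 5 -> Saturday (Mon=0 ... Sun=6)
Days before October (Jan-Sep): 273 days
Weekday index = (5 + 273) mod 7 = 5

Saturday


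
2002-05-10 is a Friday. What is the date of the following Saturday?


Current: Friday
Target: Saturday
Days ahead: 1

Next Saturday: 2002-05-11


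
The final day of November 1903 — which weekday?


November 1903 has 30 days
Anchor: Jan 1, 1903. With p = 1903 - 1 = 1902: (p + p//4 - p//100 + p//400) mod 7 = (1902 + 475 - 19 + 4) mod 7 = 2362 mod 7 = 3 -> Thursday (Mon=0 ... Sun=6)
Days before November (Jan-Oct): 304; November 1 index = (3 + 304) mod 7 = 6 -> Sunday
Last day offset: 30 - 1 = 29 days
Weekday index = (6 + 29) mod 7 = 0

Monday, November 30


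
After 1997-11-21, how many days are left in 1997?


Day of year: 325 of 365
Remaining = 365 - 325

40 days


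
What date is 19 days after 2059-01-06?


Start: 2059-01-06, add 19 days
January 2059 has 31 days; 6 + 19 = 25 stays within January

Result: 2059-01-25


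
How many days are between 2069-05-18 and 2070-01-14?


From 2069-05-18 to 2070-01-14
2069-05-18: days before May = 31 + 28 + 31 + 30 = 120 (2069 is not a leap year); day of year = 120 + 18 = 138
2070-01-14: day of year = 14
Rest of 2069: 365 - 138 = 227
Total = 227 + 14 = 241

241 days


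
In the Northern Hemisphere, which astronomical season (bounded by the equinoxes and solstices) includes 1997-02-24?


Date: February 24
Astronomical Winter (approx.; exact equinox/solstice day varies by year): December 21 to March 19
February 24 falls within the Winter window

Winter


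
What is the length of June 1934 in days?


June 1934

30 days


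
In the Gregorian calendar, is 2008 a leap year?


Gregorian leap year rule: divisible by 4, but not by 100, unless also by 400.
2008 is divisible by 4 but not 100 -> leap year

Yes


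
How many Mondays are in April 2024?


April 2024 has 30 days
Anchor: Jan 1, 2024. With p = 2024 - 1 = 2023: (p + p//4 - p//100 + p//400) mod 7 = (2023 + 505 - 20 + 5) mod 7 = 2513 mod 7 = 0 -> Monday (Mon=0 ... Sun=6)
Days before April (Jan-Mar): 91; April 1 index = (0 + 91) mod 7 = 0 -> Monday
First Monday is April 1
Mondays: 1, 8, 15, 22, 29

5 Mondays


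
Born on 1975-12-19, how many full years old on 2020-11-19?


Birth: 1975-12-19
Reference: 2020-11-19
Year difference: 2020 - 1975 = 45
Birthday not yet reached in 2020, subtract 1

44 years old


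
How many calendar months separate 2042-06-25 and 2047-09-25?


From June 2042 to September 2047
5 years * 12 = 60 months, plus 3 months = 63

63 months


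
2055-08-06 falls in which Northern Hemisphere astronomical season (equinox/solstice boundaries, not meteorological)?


Date: August 6
Astronomical Summer (approx.; exact equinox/solstice day varies by year): June 21 to September 21
August 6 falls within the Summer window

Summer


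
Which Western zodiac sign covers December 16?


Date: December 16
Conventional tropical zodiac dates: Sagittarius from November 22 onward; Capricorn starts December 22
December 16 falls within the Sagittarius range

Sagittarius


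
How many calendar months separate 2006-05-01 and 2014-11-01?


From May 2006 to November 2014
8 years * 12 = 96 months, plus 6 months = 102

102 months


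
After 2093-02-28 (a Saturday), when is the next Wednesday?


Current: Saturday
Target: Wednesday
Days ahead: 4

Next Wednesday: 2093-03-04


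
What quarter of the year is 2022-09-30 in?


Month: September (month 9)
Q1: Jan-Mar, Q2: Apr-Jun, Q3: Jul-Sep, Q4: Oct-Dec

Q3


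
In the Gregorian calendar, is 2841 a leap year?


Gregorian leap year rule: divisible by 4, but not by 100, unless also by 400.
2841 is not divisible by 4 -> not a leap year

No


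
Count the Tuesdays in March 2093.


March 2093 has 31 days
Anchor: Jan 1, 2093. With p = 2093 - 1 = 2092: (p + p//4 - p//100 + p//400) mod 7 = (2092 + 523 - 20 + 5) mod 7 = 2600 mod 7 = 3 -> Thursday (Mon=0 ... Sun=6)
Days before March (Jan-Feb): 59; March 1 index = (3 + 59) mod 7 = 6 -> Sunday
First Tuesday is March 3
Tuesdays: 3, 10, 17, 24, 31

5 Tuesdays


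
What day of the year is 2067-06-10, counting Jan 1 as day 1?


Date: June 10, 2067
Days in months 1 through 5: 151
Plus 10 days in June

Day of year: 161


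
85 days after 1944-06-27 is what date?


Start: 1944-06-27, add 85 days
June 1944 has 30 days: 30 - 27 = 3 days to June 30 -> 82 left
July 1944 has 31 days -> 51 left
August 1944 has 31 days -> 20 left
September 1944: 20 <= 30 -> lands on September 20

Result: 1944-09-20


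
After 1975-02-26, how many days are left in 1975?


Day of year: 57 of 365
Remaining = 365 - 57

308 days


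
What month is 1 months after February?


February is month 2
2 + 1 = 3

March


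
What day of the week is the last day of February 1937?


February 1937 has 28 days
Anchor: Jan 1, 1937. With p = 1937 - 1 = 1936: (p + p//4 - p//100 + p//400) mod 7 = (1936 + 484 - 19 + 4) mod 7 = 2405 mod 7 = 4 -> Friday (Mon=0 ... Sun=6)
Days before February (Jan): 31; February 1 index = (4 + 31) mod 7 = 0 -> Monday
Last day offset: 28 - 1 = 27 days
Weekday index = (0 + 27) mod 7 = 6

Sunday, February 28


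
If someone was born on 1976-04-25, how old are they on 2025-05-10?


Birth: 1976-04-25
Reference: 2025-05-10
Year difference: 2025 - 1976 = 49

49 years old


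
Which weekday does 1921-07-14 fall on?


Date: July 14, 1921
Anchor: Jan 1, 1921. With p = 1921 - 1 = 1920: (p + p//4 - p//100 + p//400) mod 7 = (1920 + 480 - 19 + 4) mod 7 = 2385 mod 7 = 5 -> Saturday (Mon=0 ... Sun=6)
Days before July (Jan-Jun): 181; offset = 181 + 14 - 1 = 194
Weekday index = (5 + 194) mod 7 = 3

Day of the week: Thursday


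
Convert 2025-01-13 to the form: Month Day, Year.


ISO 2025-01-13 parses as year=2025, month=01, day=13
Month 1 -> January

January 13, 2025


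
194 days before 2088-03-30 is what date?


Start: 2088-03-30, subtract 194 days
Back 30 days from March 30 reaches February 29, 2088 -> 164 left
February 2088 has 29 days -> back to January 31, 2088 -> 135 left
January 2088 has 31 days -> back to December 31, 2087 -> 104 left
December 2087 has 31 days -> back to November 30, 2087 -> 73 left
November 2087 has 30 days -> back to October 31, 2087 -> 43 left
October 2087 has 31 days -> back to September 30, 2087 -> 12 left
September 2087: 30 - 12 = 18 -> lands on September 18

Result: 2087-09-18


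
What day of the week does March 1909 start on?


Target: March 1, 1909
Anchor: Jan 1, 1909. With p = 1909 - 1 = 1908: (p + p//4 - p//100 + p//400) mod 7 = (1908 + 477 - 19 + 4) mod 7 = 2370 mod 7 = 4 -> Friday (Mon=0 ... Sun=6)
Days before March (Jan-Feb): 59 days
Weekday index = (4 + 59) mod 7 = 0

Monday


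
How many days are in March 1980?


March 1980

31 days


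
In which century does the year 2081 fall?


Century = (year - 1) // 100 + 1
= (2081 - 1) // 100 + 1
= 2080 // 100 + 1
= 20 + 1

21st century


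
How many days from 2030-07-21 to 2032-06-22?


From 2030-07-21 to 2032-06-22
2030-07-21: days before July = 31 + 28 + 31 + 30 + 31 + 30 = 181 (2030 is not a leap year); day of year = 181 + 21 = 202
2032-06-22: days before June = 31 + 29 + 31 + 30 + 31 = 152 (2032 is a leap year); day of year = 152 + 22 = 174
Rest of 2030: 365 - 202 = 163
Full years 2031 (365): 365
Total = 163 + 365 + 174 = 702

702 days


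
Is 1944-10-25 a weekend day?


Anchor: Jan 1, 1944. With p = 1944 - 1 = 1943: (p + p//4 - p//100 + p//400) mod 7 = (1943 + 485 - 19 + 4) mod 7 = 2413 mod 7 = 5 -> Saturday (Mon=0 ... Sun=6)
Day of year: 299; offset = 298
Weekday index = (5 + 298) mod 7 = 2 -> Wednesday
Weekend days: Saturday, Sunday

No


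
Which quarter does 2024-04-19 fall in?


Month: April (month 4)
Q1: Jan-Mar, Q2: Apr-Jun, Q3: Jul-Sep, Q4: Oct-Dec

Q2


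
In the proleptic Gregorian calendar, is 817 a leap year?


Gregorian leap year rule: divisible by 4, but not by 100, unless also by 400.
817 is not divisible by 4 -> not a leap year

No


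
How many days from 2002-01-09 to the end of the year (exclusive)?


Day of year: 9 of 365
Remaining = 365 - 9

356 days


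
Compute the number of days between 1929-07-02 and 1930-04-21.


From 1929-07-02 to 1930-04-21
1929-07-02: days before July = 31 + 28 + 31 + 30 + 31 + 30 = 181 (1929 is not a leap year); day of year = 181 + 2 = 183
1930-04-21: days before April = 31 + 28 + 31 = 90 (1930 is not a leap year); day of year = 90 + 21 = 111
Rest of 1929: 365 - 183 = 182
Total = 182 + 111 = 293

293 days


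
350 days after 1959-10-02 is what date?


Start: 1959-10-02, add 350 days
October 1959 has 31 days: 31 - 2 = 29 days to October 31 -> 321 left
November 1959 has 30 days -> 291 left
December 1959 has 31 days -> 260 left
January 1960 has 31 days -> 229 left
February 1960 has 29 days -> 200 left
March 1960 has 31 days -> 169 left
April 1960 has 30 days -> 139 left
May 1960 has 31 days -> 108 left
June 1960 has 30 days -> 78 left
July 1960 has 31 days -> 47 left
August 1960 has 31 days -> 16 left
September 1960: 16 <= 30 -> lands on September 16

Result: 1960-09-16


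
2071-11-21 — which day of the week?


Date: November 21, 2071
Anchor: Jan 1, 2071. With p = 2071 - 1 = 2070: (p + p//4 - p//100 + p//400) mod 7 = (2070 + 517 - 20 + 5) mod 7 = 2572 mod 7 = 3 -> Thursday (Mon=0 ... Sun=6)
Days before November (Jan-Oct): 304; offset = 304 + 21 - 1 = 324
Weekday index = (3 + 324) mod 7 = 5

Day of the week: Saturday


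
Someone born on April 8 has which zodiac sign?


Date: April 8
Conventional tropical zodiac dates: Aries from March 21 onward; Taurus starts April 20
April 8 falls within the Aries range

Aries


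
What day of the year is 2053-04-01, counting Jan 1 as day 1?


Date: April 1, 2053
Days in months 1 through 3: 90
Plus 1 days in April

Day of year: 91


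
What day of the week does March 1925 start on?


Target: March 1, 1925
Anchor: Jan 1, 1925. With p = 1925 - 1 = 1924: (p + p//4 - p//100 + p//400) mod 7 = (1924 + 481 - 19 + 4) mod 7 = 2390 mod 7 = 3 -> Thursday (Mon=0 ... Sun=6)
Days before March (Jan-Feb): 59 days
Weekday index = (3 + 59) mod 7 = 6

Sunday


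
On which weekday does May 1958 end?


May 1958 has 31 days
Anchor: Jan 1, 1958. With p = 1958 - 1 = 1957: (p + p//4 - p//100 + p//400) mod 7 = (1957 + 489 - 19 + 4) mod 7 = 2431 mod 7 = 2 -> Wednesday (Mon=0 ... Sun=6)
Days before May (Jan-Apr): 120; May 1 index = (2 + 120) mod 7 = 3 -> Thursday
Last day offset: 31 - 1 = 30 days
Weekday index = (3 + 30) mod 7 = 5

Saturday, May 31


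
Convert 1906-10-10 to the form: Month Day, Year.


ISO 1906-10-10 parses as year=1906, month=10, day=10
Month 10 -> October

October 10, 1906


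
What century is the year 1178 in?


Century = (year - 1) // 100 + 1
= (1178 - 1) // 100 + 1
= 1177 // 100 + 1
= 11 + 1

12th century


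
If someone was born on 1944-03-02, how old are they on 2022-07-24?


Birth: 1944-03-02
Reference: 2022-07-24
Year difference: 2022 - 1944 = 78

78 years old


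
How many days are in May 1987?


May 1987

31 days


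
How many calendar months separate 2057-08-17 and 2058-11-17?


From August 2057 to November 2058
1 year * 12 = 12 months, plus 3 months = 15

15 months


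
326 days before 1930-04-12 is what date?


Start: 1930-04-12, subtract 326 days
Back 12 days from April 12 reaches March 31, 1930 -> 314 left
March 1930 has 31 days -> back to February 28, 1930 -> 283 left
February 1930 has 28 days -> back to January 31, 1930 -> 255 left
January 1930 has 31 days -> back to December 31, 1929 -> 224 left
December 1929 has 31 days -> back to November 30, 1929 -> 193 left
November 1929 has 30 days -> back to October 31, 1929 -> 163 left
October 1929 has 31 days -> back to September 30, 1929 -> 132 left
September 1929 has 30 days -> back to August 31, 1929 -> 102 left
August 1929 has 31 days -> back to July 31, 1929 -> 71 left
July 1929 has 31 days -> back to June 30, 1929 -> 40 left
June 1929 has 30 days -> back to May 31, 1929 -> 10 left
May 1929: 31 - 10 = 21 -> lands on May 21

Result: 1929-05-21


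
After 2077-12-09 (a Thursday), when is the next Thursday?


Current: Thursday
Target: Thursday
Days ahead: 7

Next Thursday: 2077-12-16


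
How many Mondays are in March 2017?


March 2017 has 31 days
Anchor: Jan 1, 2017. With p = 2017 - 1 = 2016: (p + p//4 - p//100 + p//400) mod 7 = (2016 + 504 - 20 + 5) mod 7 = 2505 mod 7 = 6 -> Sunday (Mon=0 ... Sun=6)
Days before March (Jan-Feb): 59; March 1 index = (6 + 59) mod 7 = 2 -> Wednesday
First Monday is March 6
Mondays: 6, 13, 20, 27

4 Mondays


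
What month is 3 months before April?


April is month 4
4 - 3 = 1

January


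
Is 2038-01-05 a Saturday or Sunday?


Anchor: Jan 1, 2038. With p = 2038 - 1 = 2037: (p + p//4 - p//100 + p//400) mod 7 = (2037 + 509 - 20 + 5) mod 7 = 2531 mod 7 = 4 -> Friday (Mon=0 ... Sun=6)
Day of year: 5; offset = 4
Weekday index = (4 + 4) mod 7 = 1 -> Tuesday
Weekend days: Saturday, Sunday

No


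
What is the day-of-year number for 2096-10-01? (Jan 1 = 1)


Date: October 1, 2096
Days in months 1 through 9: 274
Plus 1 days in October

Day of year: 275


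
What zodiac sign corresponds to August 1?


Date: August 1
Conventional tropical zodiac dates: Leo from July 23 onward; Virgo starts August 23
August 1 falls within the Leo range

Leo


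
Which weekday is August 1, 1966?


Target: August 1, 1966
Anchor: Jan 1, 1966. With p = 1966 - 1 = 1965: (p + p//4 - p//100 + p//400) mod 7 = (1965 + 491 - 19 + 4) mod 7 = 2441 mod 7 = 5 -> Saturday (Mon=0 ... Sun=6)
Days before August (Jan-Jul): 212 days
Weekday index = (5 + 212) mod 7 = 0

Monday


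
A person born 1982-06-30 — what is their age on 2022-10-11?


Birth: 1982-06-30
Reference: 2022-10-11
Year difference: 2022 - 1982 = 40

40 years old


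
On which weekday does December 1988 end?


December 1988 has 31 days
Anchor: Jan 1, 1988. With p = 1988 - 1 = 1987: (p + p//4 - p//100 + p//400) mod 7 = (1987 + 496 - 19 + 4) mod 7 = 2468 mod 7 = 4 -> Friday (Mon=0 ... Sun=6)
Days before December (Jan-Nov): 335; December 1 index = (4 + 335) mod 7 = 3 -> Thursday
Last day offset: 31 - 1 = 30 days
Weekday index = (3 + 30) mod 7 = 5

Saturday, December 31


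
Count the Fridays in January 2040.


January 2040 has 31 days
Anchor: Jan 1, 2040. With p = 2040 - 1 = 2039: (p + p//4 - p//100 + p//400) mod 7 = (2039 + 509 - 20 + 5) mod 7 = 2533 mod 7 = 6 -> Sunday (Mon=0 ... Sun=6)
January 1 is the anchor itself -> Sunday
First Friday is January 6
Fridays: 6, 13, 20, 27

4 Fridays


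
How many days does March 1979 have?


March 1979

31 days


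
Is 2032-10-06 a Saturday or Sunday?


Anchor: Jan 1, 2032. With p = 2032 - 1 = 2031: (p + p//4 - p//100 + p//400) mod 7 = (2031 + 507 - 20 + 5) mod 7 = 2523 mod 7 = 3 -> Thursday (Mon=0 ... Sun=6)
Day of year: 280; offset = 279
Weekday index = (3 + 279) mod 7 = 2 -> Wednesday
Weekend days: Saturday, Sunday

No


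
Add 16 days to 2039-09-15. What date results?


Start: 2039-09-15, add 16 days
September 2039 has 30 days: 30 - 15 = 15 days to September 30 -> 1 left
October 2039: 1 <= 31 -> lands on October 1

Result: 2039-10-01


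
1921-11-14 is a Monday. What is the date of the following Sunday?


Current: Monday
Target: Sunday
Days ahead: 6

Next Sunday: 1921-11-20


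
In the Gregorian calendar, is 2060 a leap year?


Gregorian leap year rule: divisible by 4, but not by 100, unless also by 400.
2060 is divisible by 4 but not 100 -> leap year

Yes


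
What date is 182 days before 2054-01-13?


Start: 2054-01-13, subtract 182 days
Back 13 days from January 13 reaches December 31, 2053 -> 169 left
December 2053 has 31 days -> back to November 30, 2053 -> 138 left
November 2053 has 30 days -> back to October 31, 2053 -> 108 left
October 2053 has 31 days -> back to September 30, 2053 -> 77 left
September 2053 has 30 days -> back to August 31, 2053 -> 47 left
August 2053 has 31 days -> back to July 31, 2053 -> 16 left
July 2053: 31 - 16 = 15 -> lands on July 15

Result: 2053-07-15


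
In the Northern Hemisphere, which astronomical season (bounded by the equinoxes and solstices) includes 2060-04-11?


Date: April 11
Astronomical Spring (approx.; exact equinox/solstice day varies by year): March 20 to June 20
April 11 falls within the Spring window

Spring


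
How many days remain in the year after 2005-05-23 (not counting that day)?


Day of year: 143 of 365
Remaining = 365 - 143

222 days


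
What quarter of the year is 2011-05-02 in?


Month: May (month 5)
Q1: Jan-Mar, Q2: Apr-Jun, Q3: Jul-Sep, Q4: Oct-Dec

Q2


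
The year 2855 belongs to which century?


Century = (year - 1) // 100 + 1
= (2855 - 1) // 100 + 1
= 2854 // 100 + 1
= 28 + 1

29th century


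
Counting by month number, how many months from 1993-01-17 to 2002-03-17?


From January 1993 to March 2002
9 years * 12 = 108 months, plus 2 months = 110

110 months


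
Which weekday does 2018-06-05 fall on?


Date: June 5, 2018
Anchor: Jan 1, 2018. With p = 2018 - 1 = 2017: (p + p//4 - p//100 + p//400) mod 7 = (2017 + 504 - 20 + 5) mod 7 = 2506 mod 7 = 0 -> Monday (Mon=0 ... Sun=6)
Days before June (Jan-May): 151; offset = 151 + 5 - 1 = 155
Weekday index = (0 + 155) mod 7 = 1

Day of the week: Tuesday


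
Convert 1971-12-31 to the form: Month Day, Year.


ISO 1971-12-31 parses as year=1971, month=12, day=31
Month 12 -> December

December 31, 1971


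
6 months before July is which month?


July is month 7
7 - 6 = 1

January


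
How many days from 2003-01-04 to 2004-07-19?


From 2003-01-04 to 2004-07-19
2003-01-04: day of year = 4
2004-07-19: days before July = 31 + 29 + 31 + 30 + 31 + 30 = 182 (2004 is a leap year); day of year = 182 + 19 = 201
Rest of 2003: 365 - 4 = 361
Total = 361 + 201 = 562

562 days


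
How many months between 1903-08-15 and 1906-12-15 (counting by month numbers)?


From August 1903 to December 1906
3 years * 12 = 36 months, plus 4 months = 40

40 months


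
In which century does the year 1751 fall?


Century = (year - 1) // 100 + 1
= (1751 - 1) // 100 + 1
= 1750 // 100 + 1
= 17 + 1

18th century


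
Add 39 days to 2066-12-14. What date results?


Start: 2066-12-14, add 39 days
December 2066 has 31 days: 31 - 14 = 17 days to December 31 -> 22 left
January 2067: 22 <= 31 -> lands on January 22

Result: 2067-01-22


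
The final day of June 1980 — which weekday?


June 1980 has 30 days
Anchor: Jan 1, 1980. With p = 1980 - 1 = 1979: (p + p//4 - p//100 + p//400) mod 7 = (1979 + 494 - 19 + 4) mod 7 = 2458 mod 7 = 1 -> Tuesday (Mon=0 ... Sun=6)
Days before June (Jan-May): 152; June 1 index = (1 + 152) mod 7 = 6 -> Sunday
Last day offset: 30 - 1 = 29 days
Weekday index = (6 + 29) mod 7 = 0

Monday, June 30


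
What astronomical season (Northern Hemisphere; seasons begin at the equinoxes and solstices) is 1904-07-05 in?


Date: July 5
Astronomical Summer (approx.; exact equinox/solstice day varies by year): June 21 to September 21
July 5 falls within the Summer window

Summer


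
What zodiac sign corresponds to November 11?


Date: November 11
Conventional tropical zodiac dates: Scorpio from October 23 onward; Sagittarius starts November 22
November 11 falls within the Scorpio range

Scorpio


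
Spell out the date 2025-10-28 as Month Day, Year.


ISO 2025-10-28 parses as year=2025, month=10, day=28
Month 10 -> October

October 28, 2025


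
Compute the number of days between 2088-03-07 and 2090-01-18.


From 2088-03-07 to 2090-01-18
2088-03-07: days before March = 31 + 29 = 60 (2088 is a leap year); day of year = 60 + 7 = 67
2090-01-18: day of year = 18
Rest of 2088: 366 - 67 = 299
Full years 2089 (365): 365
Total = 299 + 365 + 18 = 682

682 days


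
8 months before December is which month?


December is month 12
12 - 8 = 4

April


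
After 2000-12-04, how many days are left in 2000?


Day of year: 339 of 366
Remaining = 366 - 339

27 days


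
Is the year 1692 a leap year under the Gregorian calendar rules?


Gregorian leap year rule: divisible by 4, but not by 100, unless also by 400.
1692 is divisible by 4 but not 100 -> leap year

Yes


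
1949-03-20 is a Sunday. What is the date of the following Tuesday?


Current: Sunday
Target: Tuesday
Days ahead: 2

Next Tuesday: 1949-03-22


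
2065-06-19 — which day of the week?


Date: June 19, 2065
Anchor: Jan 1, 2065. With p = 2065 - 1 = 2064: (p + p//4 - p//100 + p//400) mod 7 = (2064 + 516 - 20 + 5) mod 7 = 2565 mod 7 = 3 -> Thursday (Mon=0 ... Sun=6)
Days before June (Jan-May): 151; offset = 151 + 19 - 1 = 169
Weekday index = (3 + 169) mod 7 = 4

Day of the week: Friday


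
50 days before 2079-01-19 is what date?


Start: 2079-01-19, subtract 50 days
Back 19 days from January 19 reaches December 31, 2078 -> 31 left
December 2078 has 31 days -> back to November 30, 2078 -> 0 left
November 2078: 30 - 0 = 30 -> lands on November 30

Result: 2078-11-30


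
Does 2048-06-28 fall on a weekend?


Anchor: Jan 1, 2048. With p = 2048 - 1 = 2047: (p + p//4 - p//100 + p//400) mod 7 = (2047 + 511 - 20 + 5) mod 7 = 2543 mod 7 = 2 -> Wednesday (Mon=0 ... Sun=6)
Day of year: 180; offset = 179
Weekday index = (2 + 179) mod 7 = 6 -> Sunday
Weekend days: Saturday, Sunday

Yes


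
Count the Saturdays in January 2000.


January 2000 has 31 days
Anchor: Jan 1, 2000. With p = 2000 - 1 = 1999: (p + p//4 - p//100 + p//400) mod 7 = (1999 + 499 - 19 + 4) mod 7 = 2483 mod 7 = 5 -> Saturday (Mon=0 ... Sun=6)
January 1 is the anchor itself -> Saturday
First Saturday is January 1
Saturdays: 1, 8, 15, 22, 29

5 Saturdays


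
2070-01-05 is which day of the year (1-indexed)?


Date: January 5, 2070
No months before January
Plus 5 days in January

Day of year: 5


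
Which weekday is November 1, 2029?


Target: November 1, 2029
Anchor: Jan 1, 2029. With p = 2029 - 1 = 2028: (p + p//4 - p//100 + p//400) mod 7 = (2028 + 507 - 20 + 5) mod 7 = 2520 mod 7 = 0 -> Monday (Mon=0 ... Sun=6)
Days before November (Jan-Oct): 304 days
Weekday index = (0 + 304) mod 7 = 3

Thursday


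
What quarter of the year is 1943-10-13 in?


Month: October (month 10)
Q1: Jan-Mar, Q2: Apr-Jun, Q3: Jul-Sep, Q4: Oct-Dec

Q4


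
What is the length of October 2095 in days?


October 2095

31 days


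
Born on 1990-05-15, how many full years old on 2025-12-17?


Birth: 1990-05-15
Reference: 2025-12-17
Year difference: 2025 - 1990 = 35

35 years old


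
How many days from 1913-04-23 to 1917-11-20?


From 1913-04-23 to 1917-11-20
1913-04-23: days before April = 31 + 28 + 31 = 90 (1913 is not a leap year); day of year = 90 + 23 = 113
1917-11-20: days before November = 31 + 28 + 31 + 30 + 31 + 30 + 31 + 31 + 30 + 31 = 304 (1917 is not a leap year); day of year = 304 + 20 = 324
Rest of 1913: 365 - 113 = 252
Full years 1914 (365), 1915 (365), 1916 (366): 1096
Total = 252 + 1096 + 324 = 1672

1672 days


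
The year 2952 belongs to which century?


Century = (year - 1) // 100 + 1
= (2952 - 1) // 100 + 1
= 2951 // 100 + 1
= 29 + 1

30th century


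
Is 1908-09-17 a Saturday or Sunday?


Anchor: Jan 1, 1908. With p = 1908 - 1 = 1907: (p + p//4 - p//100 + p//400) mod 7 = (1907 + 476 - 19 + 4) mod 7 = 2368 mod 7 = 2 -> Wednesday (Mon=0 ... Sun=6)
Day of year: 261; offset = 260
Weekday index = (2 + 260) mod 7 = 3 -> Thursday
Weekend days: Saturday, Sunday

No


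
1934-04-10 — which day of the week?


Date: April 10, 1934
Anchor: Jan 1, 1934. With p = 1934 - 1 = 1933: (p + p//4 - p//100 + p//400) mod 7 = (1933 + 483 - 19 + 4) mod 7 = 2401 mod 7 = 0 -> Monday (Mon=0 ... Sun=6)
Days before April (Jan-Mar): 90; offset = 90 + 10 - 1 = 99
Weekday index = (0 + 99) mod 7 = 1

Day of the week: Tuesday


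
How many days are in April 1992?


April 1992

30 days


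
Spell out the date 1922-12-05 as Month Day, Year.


ISO 1922-12-05 parses as year=1922, month=12, day=05
Month 12 -> December

December 5, 1922


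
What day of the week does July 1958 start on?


Target: July 1, 1958
Anchor: Jan 1, 1958. With p = 1958 - 1 = 1957: (p + p//4 - p//100 + p//400) mod 7 = (1957 + 489 - 19 + 4) mod 7 = 2431 mod 7 = 2 -> Wednesday (Mon=0 ... Sun=6)
Days before July (Jan-Jun): 181 days
Weekday index = (2 + 181) mod 7 = 1

Tuesday


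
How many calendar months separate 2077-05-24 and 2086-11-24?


From May 2077 to November 2086
9 years * 12 = 108 months, plus 6 months = 114

114 months


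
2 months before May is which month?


May is month 5
5 - 2 = 3

March


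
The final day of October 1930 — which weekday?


October 1930 has 31 days
Anchor: Jan 1, 1930. With p = 1930 - 1 = 1929: (p + p//4 - p//100 + p//400) mod 7 = (1929 + 482 - 19 + 4) mod 7 = 2396 mod 7 = 2 -> Wednesday (Mon=0 ... Sun=6)
Days before October (Jan-Sep): 273; October 1 index = (2 + 273) mod 7 = 2 -> Wednesday
Last day offset: 31 - 1 = 30 days
Weekday index = (2 + 30) mod 7 = 4

Friday, October 31


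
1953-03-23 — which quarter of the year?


Month: March (month 3)
Q1: Jan-Mar, Q2: Apr-Jun, Q3: Jul-Sep, Q4: Oct-Dec

Q1


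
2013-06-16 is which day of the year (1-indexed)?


Date: June 16, 2013
Days in months 1 through 5: 151
Plus 16 days in June

Day of year: 167


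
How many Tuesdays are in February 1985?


February 1985 has 28 days
Anchor: Jan 1, 1985. With p = 1985 - 1 = 1984: (p + p//4 - p//100 + p//400) mod 7 = (1984 + 496 - 19 + 4) mod 7 = 2465 mod 7 = 1 -> Tuesday (Mon=0 ... Sun=6)
Days before February (Jan): 31; February 1 index = (1 + 31) mod 7 = 4 -> Friday
First Tuesday is February 5
Tuesdays: 5, 12, 19, 26

4 Tuesdays


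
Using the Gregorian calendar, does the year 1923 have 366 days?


Gregorian leap year rule: divisible by 4, but not by 100, unless also by 400.
1923 is not divisible by 4 -> not a leap year

No


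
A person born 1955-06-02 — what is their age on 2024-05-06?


Birth: 1955-06-02
Reference: 2024-05-06
Year difference: 2024 - 1955 = 69
Birthday not yet reached in 2024, subtract 1

68 years old


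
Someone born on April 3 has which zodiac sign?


Date: April 3
Conventional tropical zodiac dates: Aries from March 21 onward; Taurus starts April 20
April 3 falls within the Aries range

Aries


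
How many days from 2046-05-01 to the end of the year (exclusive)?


Day of year: 121 of 365
Remaining = 365 - 121

244 days


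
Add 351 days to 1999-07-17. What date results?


Start: 1999-07-17, add 351 days
July 1999 has 31 days: 31 - 17 = 14 days to July 31 -> 337 left
August 1999 has 31 days -> 306 left
September 1999 has 30 days -> 276 left
October 1999 has 31 days -> 245 left
November 1999 has 30 days -> 215 left
December 1999 has 31 days -> 184 left
January 2000 has 31 days -> 153 left
February 2000 has 29 days -> 124 left
March 2000 has 31 days -> 93 left
April 2000 has 30 days -> 63 left
May 2000 has 31 days -> 32 left
June 2000 has 30 days -> 2 left
July 2000: 2 <= 31 -> lands on July 2

Result: 2000-07-02


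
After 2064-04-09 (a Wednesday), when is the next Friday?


Current: Wednesday
Target: Friday
Days ahead: 2

Next Friday: 2064-04-11


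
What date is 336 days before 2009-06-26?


Start: 2009-06-26, subtract 336 days
Back 26 days from June 26 reaches May 31, 2009 -> 310 left
May 2009 has 31 days -> back to April 30, 2009 -> 279 left
April 2009 has 30 days -> back to March 31, 2009 -> 249 left
March 2009 has 31 days -> back to February 28, 2009 -> 218 left
February 2009 has 28 days -> back to January 31, 2009 -> 190 left
January 2009 has 31 days -> back to December 31, 2008 -> 159 left
December 2008 has 31 days -> back to November 30, 2008 -> 128 left
November 2008 has 30 days -> back to October 31, 2008 -> 98 left
October 2008 has 31 days -> back to September 30, 2008 -> 67 left
September 2008 has 30 days -> back to August 31, 2008 -> 37 left
August 2008 has 31 days -> back to July 31, 2008 -> 6 left
July 2008: 31 - 6 = 25 -> lands on July 25

Result: 2008-07-25


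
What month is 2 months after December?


December is month 12
12 + 2 = 14; wrap: 14 - 12 = 2

February


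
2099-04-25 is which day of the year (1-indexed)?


Date: April 25, 2099
Days in months 1 through 3: 90
Plus 25 days in April

Day of year: 115


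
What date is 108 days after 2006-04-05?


Start: 2006-04-05, add 108 days
April 2006 has 30 days: 30 - 5 = 25 days to April 30 -> 83 left
May 2006 has 31 days -> 52 left
June 2006 has 30 days -> 22 left
July 2006: 22 <= 31 -> lands on July 22

Result: 2006-07-22


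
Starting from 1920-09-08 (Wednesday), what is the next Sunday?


Current: Wednesday
Target: Sunday
Days ahead: 4

Next Sunday: 1920-09-12


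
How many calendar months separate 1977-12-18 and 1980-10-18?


From December 1977 to October 1980
3 years * 12 = 36 months, minus 2 months = 34

34 months


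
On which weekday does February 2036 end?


February 2036 has 29 days
Anchor: Jan 1, 2036. With p = 2036 - 1 = 2035: (p + p//4 - p//100 + p//400) mod 7 = (2035 + 508 - 20 + 5) mod 7 = 2528 mod 7 = 1 -> Tuesday (Mon=0 ... Sun=6)
Days before February (Jan): 31; February 1 index = (1 + 31) mod 7 = 4 -> Friday
Last day offset: 29 - 1 = 28 days
Weekday index = (4 + 28) mod 7 = 4

Friday, February 29


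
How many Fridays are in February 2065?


February 2065 has 28 days
Anchor: Jan 1, 2065. With p = 2065 - 1 = 2064: (p + p//4 - p//100 + p//400) mod 7 = (2064 + 516 - 20 + 5) mod 7 = 2565 mod 7 = 3 -> Thursday (Mon=0 ... Sun=6)
Days before February (Jan): 31; February 1 index = (3 + 31) mod 7 = 6 -> Sunday
First Friday is February 6
Fridays: 6, 13, 20, 27

4 Fridays


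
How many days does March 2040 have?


March 2040

31 days


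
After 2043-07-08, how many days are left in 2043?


Day of year: 189 of 365
Remaining = 365 - 189

176 days


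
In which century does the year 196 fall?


Century = (year - 1) // 100 + 1
= (196 - 1) // 100 + 1
= 195 // 100 + 1
= 1 + 1

2nd century


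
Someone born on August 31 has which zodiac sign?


Date: August 31
Conventional tropical zodiac dates: Virgo from August 23 onward; Libra starts September 23
August 31 falls within the Virgo range

Virgo


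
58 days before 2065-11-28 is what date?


Start: 2065-11-28, subtract 58 days
Back 28 days from November 28 reaches October 31, 2065 -> 30 left
October 2065: 31 - 30 = 1 -> lands on October 1

Result: 2065-10-01


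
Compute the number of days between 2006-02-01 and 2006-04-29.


From 2006-02-01 to 2006-04-29
2006-02-01: days before February = 31; day of year = 31 + 1 = 32
2006-04-29: days before April = 31 + 28 + 31 = 90 (2006 is not a leap year); day of year = 90 + 29 = 119
Same year: 119 - 32 = 87

87 days


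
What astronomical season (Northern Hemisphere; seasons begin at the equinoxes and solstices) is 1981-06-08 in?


Date: June 8
Astronomical Spring (approx.; exact equinox/solstice day varies by year): March 20 to June 20
June 8 falls within the Spring window

Spring


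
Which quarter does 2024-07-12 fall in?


Month: July (month 7)
Q1: Jan-Mar, Q2: Apr-Jun, Q3: Jul-Sep, Q4: Oct-Dec

Q3


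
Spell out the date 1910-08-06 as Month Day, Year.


ISO 1910-08-06 parses as year=1910, month=08, day=06
Month 8 -> August

August 6, 1910


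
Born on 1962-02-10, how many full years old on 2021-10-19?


Birth: 1962-02-10
Reference: 2021-10-19
Year difference: 2021 - 1962 = 59

59 years old


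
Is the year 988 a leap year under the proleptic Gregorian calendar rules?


Gregorian leap year rule: divisible by 4, but not by 100, unless also by 400.
988 is divisible by 4 but not 100 -> leap year

Yes


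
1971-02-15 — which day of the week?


Date: February 15, 1971
Anchor: Jan 1, 1971. With p = 1971 - 1 = 1970: (p + p//4 - p//100 + p//400) mod 7 = (1970 + 492 - 19 + 4) mod 7 = 2447 mod 7 = 4 -> Friday (Mon=0 ... Sun=6)
Days before February (Jan): 31; offset = 31 + 15 - 1 = 45
Weekday index = (4 + 45) mod 7 = 0

Day of the week: Monday


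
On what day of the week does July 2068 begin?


Target: July 1, 2068
Anchor: Jan 1, 2068. With p = 2068 - 1 = 2067: (p + p//4 - p//100 + p//400) mod 7 = (2067 + 516 - 20 + 5) mod 7 = 2568 mod 7 = 6 -> Sunday (Mon=0 ... Sun=6)
Days before July (Jan-Jun): 182 days
Weekday index = (6 + 182) mod 7 = 6

Sunday


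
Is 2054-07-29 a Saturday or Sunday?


Anchor: Jan 1, 2054. With p = 2054 - 1 = 2053: (p + p//4 - p//100 + p//400) mod 7 = (2053 + 513 - 20 + 5) mod 7 = 2551 mod 7 = 3 -> Thursday (Mon=0 ... Sun=6)
Day of year: 210; offset = 209
Weekday index = (3 + 209) mod 7 = 2 -> Wednesday
Weekend days: Saturday, Sunday

No


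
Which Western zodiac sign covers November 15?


Date: November 15
Conventional tropical zodiac dates: Scorpio from October 23 onward; Sagittarius starts November 22
November 15 falls within the Scorpio range

Scorpio


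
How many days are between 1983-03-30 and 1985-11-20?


From 1983-03-30 to 1985-11-20
1983-03-30: days before March = 31 + 28 = 59 (1983 is not a leap year); day of year = 59 + 30 = 89
1985-11-20: days before November = 31 + 28 + 31 + 30 + 31 + 30 + 31 + 31 + 30 + 31 = 304 (1985 is not a leap year); day of year = 304 + 20 = 324
Rest of 1983: 365 - 89 = 276
Full years 1984 (366): 366
Total = 276 + 366 + 324 = 966

966 days


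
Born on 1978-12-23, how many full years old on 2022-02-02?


Birth: 1978-12-23
Reference: 2022-02-02
Year difference: 2022 - 1978 = 44
Birthday not yet reached in 2022, subtract 1

43 years old


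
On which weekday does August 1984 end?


August 1984 has 31 days
Anchor: Jan 1, 1984. With p = 1984 - 1 = 1983: (p + p//4 - p//100 + p//400) mod 7 = (1983 + 495 - 19 + 4) mod 7 = 2463 mod 7 = 6 -> Sunday (Mon=0 ... Sun=6)
Days before August (Jan-Jul): 213; August 1 index = (6 + 213) mod 7 = 2 -> Wednesday
Last day offset: 31 - 1 = 30 days
Weekday index = (2 + 30) mod 7 = 4

Friday, August 31


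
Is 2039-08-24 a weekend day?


Anchor: Jan 1, 2039. With p = 2039 - 1 = 2038: (p + p//4 - p//100 + p//400) mod 7 = (2038 + 509 - 20 + 5) mod 7 = 2532 mod 7 = 5 -> Saturday (Mon=0 ... Sun=6)
Day of year: 236; offset = 235
Weekday index = (5 + 235) mod 7 = 2 -> Wednesday
Weekend days: Saturday, Sunday

No


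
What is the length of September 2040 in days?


September 2040

30 days


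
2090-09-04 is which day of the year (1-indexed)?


Date: September 4, 2090
Days in months 1 through 8: 243
Plus 4 days in September

Day of year: 247


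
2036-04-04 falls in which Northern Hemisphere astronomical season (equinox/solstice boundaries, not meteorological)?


Date: April 4
Astronomical Spring (approx.; exact equinox/solstice day varies by year): March 20 to June 20
April 4 falls within the Spring window

Spring


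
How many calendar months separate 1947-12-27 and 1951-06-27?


From December 1947 to June 1951
4 years * 12 = 48 months, minus 6 months = 42

42 months


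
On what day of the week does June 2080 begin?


Target: June 1, 2080
Anchor: Jan 1, 2080. With p = 2080 - 1 = 2079: (p + p//4 - p//100 + p//400) mod 7 = (2079 + 519 - 20 + 5) mod 7 = 2583 mod 7 = 0 -> Monday (Mon=0 ... Sun=6)
Days before June (Jan-May): 152 days
Weekday index = (0 + 152) mod 7 = 5

Saturday


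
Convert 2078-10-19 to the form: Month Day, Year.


ISO 2078-10-19 parses as year=2078, month=10, day=19
Month 10 -> October

October 19, 2078


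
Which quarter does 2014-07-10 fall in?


Month: July (month 7)
Q1: Jan-Mar, Q2: Apr-Jun, Q3: Jul-Sep, Q4: Oct-Dec

Q3


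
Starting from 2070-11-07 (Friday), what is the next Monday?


Current: Friday
Target: Monday
Days ahead: 3

Next Monday: 2070-11-10


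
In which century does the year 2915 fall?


Century = (year - 1) // 100 + 1
= (2915 - 1) // 100 + 1
= 2914 // 100 + 1
= 29 + 1

30th century


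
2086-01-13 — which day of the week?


Date: January 13, 2086
Anchor: Jan 1, 2086. With p = 2086 - 1 = 2085: (p + p//4 - p//100 + p//400) mod 7 = (2085 + 521 - 20 + 5) mod 7 = 2591 mod 7 = 1 -> Tuesday (Mon=0 ... Sun=6)
Days into year = 13 - 1 = 12
Weekday index = (1 + 12) mod 7 = 6

Day of the week: Sunday


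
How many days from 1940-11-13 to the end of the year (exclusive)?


Day of year: 318 of 366
Remaining = 366 - 318

48 days


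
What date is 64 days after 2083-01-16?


Start: 2083-01-16, add 64 days
January 2083 has 31 days: 31 - 16 = 15 days to January 31 -> 49 left
February 2083 has 28 days -> 21 left
March 2083: 21 <= 31 -> lands on March 21

Result: 2083-03-21


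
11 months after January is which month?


January is month 1
1 + 11 = 12

December


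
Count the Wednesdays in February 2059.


February 2059 has 28 days
Anchor: Jan 1, 2059. With p = 2059 - 1 = 2058: (p + p//4 - p//100 + p//400) mod 7 = (2058 + 514 - 20 + 5) mod 7 = 2557 mod 7 = 2 -> Wednesday (Mon=0 ... Sun=6)
Days before February (Jan): 31; February 1 index = (2 + 31) mod 7 = 5 -> Saturday
First Wednesday is February 5
Wednesdays: 5, 12, 19, 26

4 Wednesdays


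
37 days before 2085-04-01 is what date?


Start: 2085-04-01, subtract 37 days
Back 1 day from April 1 reaches March 31, 2085 -> 36 left
March 2085 has 31 days -> back to February 28, 2085 -> 5 left
February 2085: 28 - 5 = 23 -> lands on February 23

Result: 2085-02-23


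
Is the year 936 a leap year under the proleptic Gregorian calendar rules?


Gregorian leap year rule: divisible by 4, but not by 100, unless also by 400.
936 is divisible by 4 but not 100 -> leap year

Yes


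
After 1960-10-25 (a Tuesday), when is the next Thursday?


Current: Tuesday
Target: Thursday
Days ahead: 2

Next Thursday: 1960-10-27


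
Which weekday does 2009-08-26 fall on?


Date: August 26, 2009
Anchor: Jan 1, 2009. With p = 2009 - 1 = 2008: (p + p//4 - p//100 + p//400) mod 7 = (2008 + 502 - 20 + 5) mod 7 = 2495 mod 7 = 3 -> Thursday (Mon=0 ... Sun=6)
Days before August (Jan-Jul): 212; offset = 212 + 26 - 1 = 237
Weekday index = (3 + 237) mod 7 = 2

Day of the week: Wednesday


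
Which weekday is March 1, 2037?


Target: March 1, 2037
Anchor: Jan 1, 2037. With p = 2037 - 1 = 2036: (p + p//4 - p//100 + p//400) mod 7 = (2036 + 509 - 20 + 5) mod 7 = 2530 mod 7 = 3 -> Thursday (Mon=0 ... Sun=6)
Days before March (Jan-Feb): 59 days
Weekday index = (3 + 59) mod 7 = 6

Sunday


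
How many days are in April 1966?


April 1966

30 days


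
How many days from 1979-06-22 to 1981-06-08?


From 1979-06-22 to 1981-06-08
1979-06-22: days before June = 31 + 28 + 31 + 30 + 31 = 151 (1979 is not a leap year); day of year = 151 + 22 = 173
1981-06-08: days before June = 31 + 28 + 31 + 30 + 31 = 151 (1981 is not a leap year); day of year = 151 + 8 = 159
Rest of 1979: 365 - 173 = 192
Full years 1980 (366): 366
Total = 192 + 366 + 159 = 717

717 days


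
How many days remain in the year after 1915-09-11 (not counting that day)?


Day of year: 254 of 365
Remaining = 365 - 254

111 days


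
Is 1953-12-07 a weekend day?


Anchor: Jan 1, 1953. With p = 1953 - 1 = 1952: (p + p//4 - p//100 + p//400) mod 7 = (1952 + 488 - 19 + 4) mod 7 = 2425 mod 7 = 3 -> Thursday (Mon=0 ... Sun=6)
Day of year: 341; offset = 340
Weekday index = (3 + 340) mod 7 = 0 -> Monday
Weekend days: Saturday, Sunday

No


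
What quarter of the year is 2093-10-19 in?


Month: October (month 10)
Q1: Jan-Mar, Q2: Apr-Jun, Q3: Jul-Sep, Q4: Oct-Dec

Q4


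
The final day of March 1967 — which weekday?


March 1967 has 31 days
Anchor: Jan 1, 1967. With p = 1967 - 1 = 1966: (p + p//4 - p//100 + p//400) mod 7 = (1966 + 491 - 19 + 4) mod 7 = 2442 mod 7 = 6 -> Sunday (Mon=0 ... Sun=6)
Days before March (Jan-Feb): 59; March 1 index = (6 + 59) mod 7 = 2 -> Wednesday
Last day offset: 31 - 1 = 30 days
Weekday index = (2 + 30) mod 7 = 4

Friday, March 31
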